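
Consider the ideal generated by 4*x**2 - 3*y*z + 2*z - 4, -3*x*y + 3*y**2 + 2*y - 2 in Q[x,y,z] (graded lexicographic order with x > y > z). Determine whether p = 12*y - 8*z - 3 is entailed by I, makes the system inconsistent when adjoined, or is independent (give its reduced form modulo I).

First compute the reduced Gröbner basis of I by Buchberger's algorithm.
f_1 = 4*x**2 - 3*y*z + 2*z - 4, LT = x**2.
f_2 = -3*x*y + 3*y**2 + 2*y - 2, LT = x*y.

S(f_1,f_2): lcm = x**2*y. S = x*y**2 - 3/4*y**2*z + 2/3*x*y + 1/2*y*z - 2/3*x - y.
  leading term x*y**2: subtract (-1/3*y)·f_2 from x*y**2 - 3/4*y**2*z + 2/3*x*y + 1/2*y*z - 2/3*x - y → y**3 - 3/4*y**2*z + 2/3*x*y + 2/3*y**2 + 1/2*y*z - 2/3*x - 5/3*y
  leading term y**3: no divisor's leading term divides it; move y**3 to the remainder.
  leading term y**2*z: no divisor's leading term divides it; move -3/4*y**2*z to the remainder.
  leading term x*y: subtract (-2/9)·f_2 from 2/3*x*y + 2/3*y**2 + 1/2*y*z - 2/3*x - 5/3*y → 4/3*y**2 + 1/2*y*z - 2/3*x - 11/9*y - 4/9
  leading term y**2: no divisor's leading term divides it; move 4/3*y**2 to the remainder.
  leading term y*z: no divisor's leading term divides it; move 1/2*y*z to the remainder.
  leading term x: no divisor's leading term divides it; move -2/3*x to the remainder.
  leading term y: no divisor's leading term divides it; move -11/9*y to the remainder.
  leading term 1: no divisor's leading term divides it; move -4/9 to the remainder.
  remainder y**3 - 3/4*y**2*z + 4/3*y**2 + 1/2*y*z - 2/3*x - 11/9*y - 4/9 ≠ 0; add h_3 = y**3 - 3/4*y**2*z + 4/3*y**2 + 1/2*y*z - 2/3*x - 11/9*y - 4/9 to the basis.

The other S-polynomials (S(f_1,h_3), S(f_2,h_3)) all reduce to 0 modulo the current basis, so we have a Gröbner basis.
Inter-reduce: drop elements whose leading term is divisible by another's, tail-reduce, and make monic.
Reduced Gröbner basis: {y**3 - 3/4*y**2*z + 4/3*y**2 + 1/2*y*z - 2/3*x - 11/9*y - 4/9, x**2 - 3/4*y*z + 1/2*z - 1, x*y - y**2 - 2/3*y + 2/3}.
Label its elements g_1 = y**3 - 3/4*y**2*z + 4/3*y**2 + 1/2*y*z - 2/3*x - 11/9*y - 4/9, g_2 = x**2 - 3/4*y*z + 1/2*z - 1, g_3 = x*y - y**2 - 2/3*y + 2/3.

Reduce p = 12*y - 8*z - 3 modulo G:
  leading term y: no divisor's leading term divides it; move 12*y to the remainder.
  leading term z: no divisor's leading term divides it; move -8*z to the remainder.
  leading term 1: no divisor's leading term divides it; move -3 to the remainder.
  normal form = 12*y - 8*z - 3.
The normal form is nonzero, so p ∉ I. Since p minus its normal form lies in I, I + (p) = I + (r) where r = 12*y - 8*z - 3; decide whether this ideal is the whole ring.
Run Buchberger on G together with r (pairs among the g_i already reduce to 0 since G is a Gröbner basis):
g_1 = y**3 - 3/4*y**2*z + 4/3*y**2 + 1/2*y*z - 2/3*x - 11/9*y - 4/9, LT = y**3.
g_2 = x**2 - 3/4*y*z + 1/2*z - 1, LT = x**2.
g_3 = x*y - y**2 - 2/3*y + 2/3, LT = x*y.
r = 12*y - 8*z - 3, LT = y.

S(g_1,r): lcm = y**3. S = -1/12*y**2*z + 19/12*y**2 + 1/2*y*z - 2/3*x - 11/9*y - 4/9.
  leading term y**2*z: subtract (-1/144*y*z)·r from -1/12*y**2*z + 19/12*y**2 + 1/2*y*z - 2/3*x - 11/9*y - 4/9 → -1/18*y*z**2 + 19/12*y**2 + 23/48*y*z - 2/3*x - 11/9*y - 4/9
  leading term y*z**2: subtract (-1/216*z**2)·r from -1/18*y*z**2 + 19/12*y**2 + 23/48*y*z - 2/3*x - 11/9*y - 4/9 → -1/27*z**3 + 19/12*y**2 + 23/48*y*z - 1/72*z**2 - 2/3*x - 11/9*y - 4/9
  leading term z**3: no divisor's leading term divides it; move -1/27*z**3 to the remainder.
  leading term y**2: subtract (19/144*y)·r from 19/12*y**2 + 23/48*y*z - 1/72*z**2 - 2/3*x - 11/9*y - 4/9 → 221/144*y*z - 1/72*z**2 - 2/3*x - 119/144*y - 4/9
  leading term y*z: subtract (221/1728*z)·r from 221/144*y*z - 1/72*z**2 - 2/3*x - 119/144*y - 4/9 → 109/108*z**2 - 2/3*x - 119/144*y + 221/576*z - 4/9
  leading term z**2: no divisor's leading term divides it; move 109/108*z**2 to the remainder.
  leading term x: no divisor's leading term divides it; move -2/3*x to the remainder.
  leading term y: subtract (-119/1728)·r from -119/144*y + 221/576*z - 4/9 → -289/1728*z - 125/192
  leading term z: no divisor's leading term divides it; move -289/1728*z to the remainder.
  leading term 1: no divisor's leading term divides it; move -125/192 to the remainder.
  remainder -1/27*z**3 + 109/108*z**2 - 2/3*x - 289/1728*z - 125/192 ≠ 0; add m_5 = -1/27*z**3 + 109/108*z**2 - 2/3*x - 289/1728*z - 125/192 to the basis.

S(g_3,r): lcm = x*y. S = 2/3*x*z - y**2 + 1/4*x - 2/3*y + 2/3.
  leading term x*z: no divisor's leading term divides it; move 2/3*x*z to the remainder.
  leading term y**2: subtract (-1/12*y)·r from -y**2 + 1/4*x - 2/3*y + 2/3 → -2/3*y*z + 1/4*x - 11/12*y + 2/3
  leading term y*z: subtract (-1/18*z)·r from -2/3*y*z + 1/4*x - 11/12*y + 2/3 → -4/9*z**2 + 1/4*x - 11/12*y - 1/6*z + 2/3
  leading term z**2: no divisor's leading term divides it; move -4/9*z**2 to the remainder.
  leading term x: no divisor's leading term divides it; move 1/4*x to the remainder.
  leading term y: subtract (-11/144)·r from -11/12*y - 1/6*z + 2/3 → -7/9*z + 7/16
  leading term z: no divisor's leading term divides it; move -7/9*z to the remainder.
  leading term 1: no divisor's leading term divides it; move 7/16 to the remainder.
  remainder 2/3*x*z - 4/9*z**2 + 1/4*x - 7/9*z + 7/16 ≠ 0; add m_6 = 2/3*x*z - 4/9*z**2 + 1/4*x - 7/9*z + 7/16 to the basis.

The other S-polynomials (S(g_1,g_2), S(g_1,g_3), S(g_2,g_3), S(g_2,r), S(g_1,m_5), S(g_2,m_5), S(g_3,m_5), S(r,m_5), S(g_1,m_6), S(g_2,m_6), S(g_3,m_6), S(r,m_6), S(m_5,m_6)) all reduce to 0 modulo the current basis, so we have a Gröbner basis.
Inter-reduce: drop elements whose leading term is divisible by another's, tail-reduce, and make monic.
Reduced Gröbner basis: {z**3 - 109/4*z**2 + 18*x + 289/64*z + 1125/64, x**2 - 1/2*z**2 + 5/16*z - 1, x*z - 2/3*z**2 + 3/8*x - 7/6*z + 21/32, y - 2/3*z - 1/4}.
The reduced Gröbner basis of I + (p) is {z**3 - 109/4*z**2 + 18*x + 289/64*z + 1125/64, x**2 - 1/2*z**2 + 5/16*z - 1, x*z - 2/3*z**2 + 3/8*x - 7/6*z + 21/32, y - 2/3*z - 1/4} ≠ {1}, a proper ideal, so the enlarged system stays consistent: p is independent of I, with normal form 12*y - 8*z - 3.

12*y - 8*z - 3 is independent of I; its normal form modulo I is 12*y - 8*z - 3.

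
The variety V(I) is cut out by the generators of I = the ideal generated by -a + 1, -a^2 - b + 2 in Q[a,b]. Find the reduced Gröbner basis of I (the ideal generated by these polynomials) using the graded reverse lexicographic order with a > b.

This is the nonlinear analogue of row-reducing a linear system.

f_1 = -a + 1, LT = a.
f_2 = -a^2 - b + 2, LT = a^2.

S(f_1,f_2): lcm = a^2. S = -a - b + 2.
  leading term a: subtract (1)·f_1 from -a - b + 2 → -b + 1
  leading term b: no divisor's leading term divides it; move -b to the remainder.
  leading term 1: no divisor's leading term divides it; move 1 to the remainder.
  remainder -b + 1 ≠ 0; add g_3 = -b + 1 to the basis.

The other S-polynomials (S(f_1,g_3), S(f_2,g_3)) all reduce to 0 modulo the current basis, so we have a Gröbner basis.
Inter-reduce: drop elements whose leading term is divisible by another's, tail-reduce, and make monic.

G = {a - 1, b - 1}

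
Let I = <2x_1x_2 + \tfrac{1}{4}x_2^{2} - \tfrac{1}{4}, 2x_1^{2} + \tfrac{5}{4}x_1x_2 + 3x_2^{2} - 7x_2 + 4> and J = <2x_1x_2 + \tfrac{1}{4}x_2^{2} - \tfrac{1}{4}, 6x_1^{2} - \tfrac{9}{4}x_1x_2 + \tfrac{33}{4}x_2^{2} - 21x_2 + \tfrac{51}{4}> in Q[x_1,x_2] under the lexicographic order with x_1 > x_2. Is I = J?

Yes, the ideals are equal.

Since reduced Gröbner bases are canonical representatives of ideals under a given ordering, it suffices to compute and compare them.
Buchberger on the first generating set:
f_1 = 2x_1x_2 + \tfrac{1}{4}x_2^{2} - \tfrac{1}{4}, LT = x_1x_2.
f_2 = 2x_1^{2} + \tfrac{5}{4}x_1x_2 + 3x_2^{2} - 7x_2 + 4, LT = x_1^{2}.

S(f_1,f_2): lcm = x_1^{2}x_2. S = -\tfrac{1}{2}x_1x_2^{2} - \tfrac{1}{8}x_1 - \tfrac{3}{2}x_2^{3} + \tfrac{7}{2}x_2^{2} - 2x_2.
  reduce S modulo (f_1, f_2):
  remainder -\tfrac{1}{8}x_1 - \tfrac{23}{16}x_2^{3} + \tfrac{7}{2}x_2^{2} - \tfrac{33}{16}x_2 ≠ 0; add g_3 = -\tfrac{1}{8}x_1 - \tfrac{23}{16}x_2^{3} + \tfrac{7}{2}x_2^{2} - \tfrac{33}{16}x_2 to the basis.

S(f_1,g_3): lcm = x_1x_2. S = -\tfrac{23}{2}x_2^{4} + 28x_2^{3} - \tfrac{131}{8}x_2^{2} - \tfrac{1}{8}.
  reduce S modulo (f_1, f_2, g_3):
  remainder -\tfrac{23}{2}x_2^{4} + 28x_2^{3} - \tfrac{131}{8}x_2^{2} - \tfrac{1}{8} ≠ 0; add g_4 = -\tfrac{23}{2}x_2^{4} + 28x_2^{3} - \tfrac{131}{8}x_2^{2} - \tfrac{1}{8} to the basis.

The other S-polynomials (S(f_2,g_3), S(f_1,g_4), S(f_2,g_4), S(g_3,g_4)) all reduce to 0 modulo the current basis, so we have a Gröbner basis.
Inter-reduce: drop elements whose leading term is divisible by another's, tail-reduce, and make monic.
Reduced Gröbner basis: {x_1 + \tfrac{23}{2}x_2^{3} - 28x_2^{2} + \tfrac{33}{2}x_2, x_2^{4} - \tfrac{56}{23}x_2^{3} + \tfrac{131}{92}x_2^{2} + \tfrac{1}{92}}.

Buchberger on the second generating set:
h_1 = 2x_1x_2 + \tfrac{1}{4}x_2^{2} - \tfrac{1}{4}, LT = x_1x_2.
h_2 = 6x_1^{2} - \tfrac{9}{4}x_1x_2 + \tfrac{33}{4}x_2^{2} - 21x_2 + \tfrac{51}{4}, LT = x_1^{2}.

S(h_1,h_2): lcm = x_1^{2}x_2. S = \tfrac{1}{2}x_1x_2^{2} - \tfrac{1}{8}x_1 - \tfrac{11}{8}x_2^{3} + \tfrac{7}{2}x_2^{2} - \tfrac{17}{8}x_2.
  reduce S modulo (h_1, h_2):
  remainder -\tfrac{1}{8}x_1 - \tfrac{23}{16}x_2^{3} + \tfrac{7}{2}x_2^{2} - \tfrac{33}{16}x_2 ≠ 0; add k_3 = -\tfrac{1}{8}x_1 - \tfrac{23}{16}x_2^{3} + \tfrac{7}{2}x_2^{2} - \tfrac{33}{16}x_2 to the basis.

S(h_1,k_3): lcm = x_1x_2. S = -\tfrac{23}{2}x_2^{4} + 28x_2^{3} - \tfrac{131}{8}x_2^{2} - \tfrac{1}{8}.
  reduce S modulo (h_1, h_2, k_3):
  remainder -\tfrac{23}{2}x_2^{4} + 28x_2^{3} - \tfrac{131}{8}x_2^{2} - \tfrac{1}{8} ≠ 0; add k_4 = -\tfrac{23}{2}x_2^{4} + 28x_2^{3} - \tfrac{131}{8}x_2^{2} - \tfrac{1}{8} to the basis.

The other S-polynomials (S(h_2,k_3), S(h_1,k_4), S(h_2,k_4), S(k_3,k_4)) all reduce to 0 modulo the current basis, so we have a Gröbner basis.
Inter-reduce: drop elements whose leading term is divisible by another's, tail-reduce, and make monic.
Reduced Gröbner basis: {x_1 + \tfrac{23}{2}x_2^{3} - 28x_2^{2} + \tfrac{33}{2}x_2, x_2^{4} - \tfrac{56}{23}x_2^{3} + \tfrac{131}{92}x_2^{2} + \tfrac{1}{92}}.

The two bases agree; hence the ideals are identical.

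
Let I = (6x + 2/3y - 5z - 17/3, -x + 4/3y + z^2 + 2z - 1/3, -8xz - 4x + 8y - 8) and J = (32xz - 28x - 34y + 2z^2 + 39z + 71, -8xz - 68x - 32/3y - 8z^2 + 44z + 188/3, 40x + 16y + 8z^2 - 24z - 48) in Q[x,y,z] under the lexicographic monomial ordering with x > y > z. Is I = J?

Yes, the ideals are equal.

Equality of ideals is decidable: compute both reduced Gröbner bases (unique for the ordering) and check whether they agree.
Buchberger on the first generating set:
f_1 = 6x + 2/3y - 5z - 17/3, LT = x.
f_2 = -x + 4/3y + z^2 + 2z - 1/3, LT = x.
f_3 = -8xz - 4x + 8y - 8, LT = xz.

S(f_1,f_2): lcm = x. S = 13/9y + z^2 + 7/6z - 23/18.
  reduce S modulo (f_1, f_2, f_3):
  remainder 13/9y + z^2 + 7/6z - 23/18 ≠ 0; add g_4 = 13/9y + z^2 + 7/6z - 23/18 to the basis.

S(f_1,f_3): lcm = xz. S = -1/2x + 1/9yz + y - 5/6z^2 - 17/18z - 1.
  reduce S modulo (f_1, f_2, f_3, g_4):
  remainder -1/13z^3 - 43/26z^2 - 55/26z - 7/13 ≠ 0; add g_5 = -1/13z^3 - 43/26z^2 - 55/26z - 7/13 to the basis.

The other S-polynomials (S(f_2,f_3), S(f_1,g_4), S(f_2,g_4), S(f_3,g_4), S(f_1,g_5), S(f_2,g_5), S(f_3,g_5), S(g_4,g_5)) all reduce to 0 modulo the current basis, so we have a Gröbner basis.
Inter-reduce: drop elements whose leading term is divisible by another's, tail-reduce, and make monic.
Reduced Gröbner basis: {x - 1/13z^2 - 12/13z - 11/13, y + 9/13z^2 + 21/26z - 23/26, z^3 + 43/2z^2 + 55/2z + 7}.

Buchberger on the second generating set:
h_1 = 32xz - 28x - 34y + 2z^2 + 39z + 71, LT = xz.
h_2 = -8xz - 68x - 32/3y - 8z^2 + 44z + 188/3, LT = xz.
h_3 = 40x + 16y + 8z^2 - 24z - 48, LT = x.

S(h_1,h_2): lcm = xz. S = -75/8x - 115/48y - 15/16z^2 + 215/32z + 965/96.
  reduce S modulo (h_1, h_2, h_3):
  remainder 65/48y + 15/16z^2 + 35/32z - 115/96 ≠ 0; add k_4 = 65/48y + 15/16z^2 + 35/32z - 115/96 to the basis.

S(h_1,h_3): lcm = xz. S = -7/8x - 2/5yz - 17/16y - 1/5z^3 + 53/80z^2 + 387/160z + 71/32.
  reduce S modulo (h_1, h_2, h_3, k_4):
  remainder 1/13z^3 + 43/26z^2 + 55/26z + 7/13 ≠ 0; add k_5 = 1/13z^3 + 43/26z^2 + 55/26z + 7/13 to the basis.

The other S-polynomials (S(h_2,h_3), S(h_1,k_4), S(h_2,k_4), S(h_3,k_4), S(h_1,k_5), S(h_2,k_5), S(h_3,k_5), S(k_4,k_5)) all reduce to 0 modulo the current basis, so we have a Gröbner basis.
Inter-reduce: drop elements whose leading term is divisible by another's, tail-reduce, and make monic.
Reduced Gröbner basis: {x - 1/13z^2 - 12/13z - 11/13, y + 9/13z^2 + 21/26z - 23/26, z^3 + 43/2z^2 + 55/2z + 7}.

Same reduced basis, so the two generating sets span the same ideal.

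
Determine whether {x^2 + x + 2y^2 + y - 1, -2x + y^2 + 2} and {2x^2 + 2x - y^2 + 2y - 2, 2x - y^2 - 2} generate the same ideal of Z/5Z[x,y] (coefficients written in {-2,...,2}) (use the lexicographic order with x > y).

Yes, the ideals are equal.

Equality of ideals is decidable: compute both reduced Gröbner bases (unique for the ordering) and check whether they agree.
Buchberger on the first generating set:
f_1 = x^2 + x + 2y^2 + y - 1, LT = x^2.
f_2 = -2x + y^2 + 2, LT = x.

S(f_1,f_2): lcm = x^2. S = -2xy^2 + 2x + 2y^2 + y - 1.
  reduce S modulo (f_1, f_2):
  remainder -y^4 + y^2 + y + 1 ≠ 0; add g_3 = -y^4 + y^2 + y + 1 to the basis.

The other S-polynomials (S(f_1,g_3), S(f_2,g_3)) all reduce to 0 modulo the current basis, so we have a Gröbner basis.
Inter-reduce: drop elements whose leading term is divisible by another's, tail-reduce, and make monic.
Reduced Gröbner basis: {x + 2y^2 - 1, y^4 - y^2 - y - 1}.

Buchberger on the second generating set:
h_1 = 2x^2 + 2x - y^2 + 2y - 2, LT = x^2.
h_2 = 2x - y^2 - 2, LT = x.

S(h_1,h_2): lcm = x^2. S = -2xy^2 + 2x + 2y^2 + y - 1.
  reduce S modulo (h_1, h_2):
  remainder -y^4 + y^2 + y + 1 ≠ 0; add k_3 = -y^4 + y^2 + y + 1 to the basis.

The other S-polynomials (S(h_1,k_3), S(h_2,k_3)) all reduce to 0 modulo the current basis, so we have a Gröbner basis.
Inter-reduce: drop elements whose leading term is divisible by another's, tail-reduce, and make monic.
Reduced Gröbner basis: {x + 2y^2 - 1, y^4 - y^2 - y - 1}.

The two bases agree; hence the ideals are identical.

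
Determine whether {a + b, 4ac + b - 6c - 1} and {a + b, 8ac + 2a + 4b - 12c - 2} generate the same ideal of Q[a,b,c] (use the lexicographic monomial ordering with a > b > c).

Yes, the ideals are equal.

Two ideals are equal iff their reduced Gröbner bases coincide (the reduced basis is unique for a fixed ordering).
Buchberger on the first generating set:
f_1 = a + b, LT = a.
f_2 = 4ac + b - 6c - 1, LT = ac.

S(f_1,f_2): lcm = ac. S = bc - \tfrac{1}{4}b + \tfrac{3}{2}c + \tfrac{1}{4}.
  leading term bc: no divisor's leading term divides it; move bc to the remainder.
  leading term b: no divisor's leading term divides it; move -\tfrac{1}{4}b to the remainder.
  leading term c: no divisor's leading term divides it; move \tfrac{3}{2}c to the remainder.
  leading term 1: no divisor's leading term divides it; move \tfrac{1}{4} to the remainder.
  remainder bc - \tfrac{1}{4}b + \tfrac{3}{2}c + \tfrac{1}{4} ≠ 0; add g_3 = bc - \tfrac{1}{4}b + \tfrac{3}{2}c + \tfrac{1}{4} to the basis.

The other S-polynomials (S(f_1,g_3), S(f_2,g_3)) all reduce to 0 modulo the current basis, so we have a Gröbner basis.
Inter-reduce: drop elements whose leading term is divisible by another's, tail-reduce, and make monic.
Reduced Gröbner basis: {a + b, bc - \tfrac{1}{4}b + \tfrac{3}{2}c + \tfrac{1}{4}}.

Buchberger on the second generating set:
h_1 = a + b, LT = a.
h_2 = 8ac + 2a + 4b - 12c - 2, LT = ac.

S(h_1,h_2): lcm = ac. S = -\tfrac{1}{4}a + bc - \tfrac{1}{2}b + \tfrac{3}{2}c + \tfrac{1}{4}.
  leading term a: subtract (-\tfrac{1}{4})·h_1 from -\tfrac{1}{4}a + bc - \tfrac{1}{2}b + \tfrac{3}{2}c + \tfrac{1}{4} → bc - \tfrac{1}{4}b + \tfrac{3}{2}c + \tfrac{1}{4}
  leading term bc: no divisor's leading term divides it; move bc to the remainder.
  leading term b: no divisor's leading term divides it; move -\tfrac{1}{4}b to the remainder.
  leading term c: no divisor's leading term divides it; move \tfrac{3}{2}c to the remainder.
  leading term 1: no divisor's leading term divides it; move \tfrac{1}{4} to the remainder.
  remainder bc - \tfrac{1}{4}b + \tfrac{3}{2}c + \tfrac{1}{4} ≠ 0; add k_3 = bc - \tfrac{1}{4}b + \tfrac{3}{2}c + \tfrac{1}{4} to the basis.

The other S-polynomials (S(h_1,k_3), S(h_2,k_3)) all reduce to 0 modulo the current basis, so we have a Gröbner basis.
Inter-reduce: drop elements whose leading term is divisible by another's, tail-reduce, and make monic.
Reduced Gröbner basis: {a + b, bc - \tfrac{1}{4}b + \tfrac{3}{2}c + \tfrac{1}{4}}.

These coincide, so the ideals are equal.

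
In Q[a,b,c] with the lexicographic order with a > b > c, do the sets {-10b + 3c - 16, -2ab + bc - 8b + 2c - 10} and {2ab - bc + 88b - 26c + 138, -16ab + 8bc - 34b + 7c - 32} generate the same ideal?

Yes, the ideals are equal.

Since reduced Gröbner bases are canonical representatives of ideals under a given ordering, it suffices to compute and compare them.
Buchberger on the first generating set:
f_1 = -10b + 3c - 16, LT = b.
f_2 = -2ab + bc - 8b + 2c - 10, LT = ab.

S(f_1,f_2): lcm = ab. S = -3/10ac + 8/5a + 1/2bc - 4b + c - 5.
  leading term ac: no divisor's leading term divides it; move -3/10ac to the remainder.
  leading term a: no divisor's leading term divides it; move 8/5a to the remainder.
  leading term bc: subtract (-1/20c)·f_1 from 1/2bc - 4b + c - 5 → -4b + 3/20c^2 + 1/5c - 5
  leading term b: subtract (2/5)·f_1 from -4b + 3/20c^2 + 1/5c - 5 → 3/20c^2 - c + 7/5
  leading term c^2: no divisor's leading term divides it; move 3/20c^2 to the remainder.
  leading term c: no divisor's leading term divides it; move -c to the remainder.
  leading term 1: no divisor's leading term divides it; move 7/5 to the remainder.
  remainder -3/10ac + 8/5a + 3/20c^2 - c + 7/5 ≠ 0; add g_3 = -3/10ac + 8/5a + 3/20c^2 - c + 7/5 to the basis.

The other S-polynomials (S(f_1,g_3), S(f_2,g_3)) all reduce to 0 modulo the current basis, so we have a Gröbner basis.
Inter-reduce: drop elements whose leading term is divisible by another's, tail-reduce, and make monic.
Reduced Gröbner basis: {ac - 16/3a - 1/2c^2 + 10/3c - 14/3, b - 3/10c + 8/5}.

Buchberger on the second generating set:
h_1 = 2ab - bc + 88b - 26c + 138, LT = ab.
h_2 = -16ab + 8bc - 34b + 7c - 32, LT = ab.

S(h_1,h_2): lcm = ab. S = 335/8b - 201/16c + 67.
  leading term b: no divisor's leading term divides it; move 335/8b to the remainder.
  leading term c: no divisor's leading term divides it; move -201/16c to the remainder.
  leading term 1: no divisor's leading term divides it; move 67 to the remainder.
  remainder 335/8b - 201/16c + 67 ≠ 0; add k_3 = 335/8b - 201/16c + 67 to the basis.

S(h_1,k_3): lcm = ab. S = 3/10ac - 8/5a - 1/2bc + 44b - 13c + 69.
  leading term ac: no divisor's leading term divides it; move 3/10ac to the remainder.
  leading term a: no divisor's leading term divides it; move -8/5a to the remainder.
  leading term bc: subtract (-4/335c)·k_3 from -1/2bc + 44b - 13c + 69 → 44b - 3/20c^2 - 61/5c + 69
  leading term b: subtract (352/335)·k_3 from 44b - 3/20c^2 - 61/5c + 69 → -3/20c^2 + c - 7/5
  leading term c^2: no divisor's leading term divides it; move -3/20c^2 to the remainder.
  leading term c: no divisor's leading term divides it; move c to the remainder.
  leading term 1: no divisor's leading term divides it; move -7/5 to the remainder.
  remainder 3/10ac - 8/5a - 3/20c^2 + c - 7/5 ≠ 0; add k_4 = 3/10ac - 8/5a - 3/20c^2 + c - 7/5 to the basis.

The other S-polynomials (S(h_2,k_3), S(h_1,k_4), S(h_2,k_4), S(k_3,k_4)) all reduce to 0 modulo the current basis, so we have a Gröbner basis.
Inter-reduce: drop elements whose leading term is divisible by another's, tail-reduce, and make monic.
Reduced Gröbner basis: {ac - 16/3a - 1/2c^2 + 10/3c - 14/3, b - 3/10c + 8/5}.

Same reduced basis, so the two generating sets span the same ideal.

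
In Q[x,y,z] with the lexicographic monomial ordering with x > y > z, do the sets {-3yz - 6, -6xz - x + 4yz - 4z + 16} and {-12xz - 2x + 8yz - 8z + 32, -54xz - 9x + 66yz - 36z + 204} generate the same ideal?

Yes, the ideals are equal.

For a fixed monomial order, each ideal has a unique reduced Gröbner basis; comparing bases decides equality.
Buchberger on the first generating set:
f_1 = -3yz - 6, LT = yz.
f_2 = -6xz - x + 4yz - 4z + 16, LT = xz.

S(f_1,f_2): lcm = xyz. S = -1/6xy + 2x + 2/3y^2z - 2/3yz + 8/3y.
  leading term xy: no divisor's leading term divides it; move -1/6xy to the remainder.
  leading term x: no divisor's leading term divides it; move 2x to the remainder.
  leading term y^2z: subtract (-2/9y)·f_1 from 2/3y^2z - 2/3yz + 8/3y → -2/3yz + 4/3y
  leading term yz: subtract (2/9)·f_1 from -2/3yz + 4/3y → 4/3y + 4/3
  leading term y: no divisor's leading term divides it; move 4/3y to the remainder.
  leading term 1: no divisor's leading term divides it; move 4/3 to the remainder.
  remainder -1/6xy + 2x + 4/3y + 4/3 ≠ 0; add g_3 = -1/6xy + 2x + 4/3y + 4/3 to the basis.

The other S-polynomials (S(f_1,g_3), S(f_2,g_3)) all reduce to 0 modulo the current basis, so we have a Gröbner basis.
Inter-reduce: drop elements whose leading term is divisible by another's, tail-reduce, and make monic.
Reduced Gröbner basis: {xy - 12x - 8y - 8, xz + 1/6x + 2/3z - 4/3, yz + 2}.

Buchberger on the second generating set:
h_1 = -12xz - 2x + 8yz - 8z + 32, LT = xz.
h_2 = -54xz - 9x + 66yz - 36z + 204, LT = xz.

S(h_1,h_2): lcm = xz. S = 5/9yz + 10/9.
  leading term yz: no divisor's leading term divides it; move 5/9yz to the remainder.
  leading term 1: no divisor's leading term divides it; move 10/9 to the remainder.
  remainder 5/9yz + 10/9 ≠ 0; add k_3 = 5/9yz + 10/9 to the basis.

S(h_1,k_3): lcm = xyz. S = 1/6xy - 2x - 2/3y^2z + 2/3yz - 8/3y.
  leading term xy: no divisor's leading term divides it; move 1/6xy to the remainder.
  leading term x: no divisor's leading term divides it; move -2x to the remainder.
  leading term y^2z: subtract (-6/5y)·k_3 from -2/3y^2z + 2/3yz - 8/3y → 2/3yz - 4/3y
  leading term yz: subtract (6/5)·k_3 from 2/3yz - 4/3y → -4/3y - 4/3
  leading term y: no divisor's leading term divides it; move -4/3y to the remainder.
  leading term 1: no divisor's leading term divides it; move -4/3 to the remainder.
  remainder 1/6xy - 2x - 4/3y - 4/3 ≠ 0; add k_4 = 1/6xy - 2x - 4/3y - 4/3 to the basis.

The other S-polynomials (S(h_2,k_3), S(h_1,k_4), S(h_2,k_4), S(k_3,k_4)) all reduce to 0 modulo the current basis, so we have a Gröbner basis.
Inter-reduce: drop elements whose leading term is divisible by another's, tail-reduce, and make monic.
Reduced Gröbner basis: {xy - 12x - 8y - 8, xz + 1/6x + 2/3z - 4/3, yz + 2}.

These coincide, so the ideals are equal.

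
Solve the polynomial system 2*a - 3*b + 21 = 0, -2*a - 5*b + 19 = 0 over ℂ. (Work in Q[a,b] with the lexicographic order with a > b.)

{(-3, 5)}

Compute a lex Gröbner basis by Buchberger's algorithm.
f_1 = 2*a - 3*b + 21, LT = a.
f_2 = -2*a - 5*b + 19, LT = a.

S(f_1,f_2): lcm = a. S = -4*b + 20.
  leading term b: no divisor's leading term divides it; move -4*b to the remainder.
  leading term 1: no divisor's leading term divides it; move 20 to the remainder.
  remainder -4*b + 20 ≠ 0; add h_3 = -4*b + 20 to the basis.

The other S-polynomials (S(f_1,h_3), S(f_2,h_3)) all reduce to 0 modulo the current basis, so we have a Gröbner basis.
Inter-reduce: drop elements whose leading term is divisible by another's, tail-reduce, and make monic.
Reduced Gröbner basis: {a + 3, b - 5}.

Since the basis is lex-ordered, b - 5 is univariate in b. Its roots are {5}. Back-substituting each root into the other basis elements fixes the other coordinates.
  b = 5: the earlier basis element becomes a + 3 = 0, giving a = -3 — point (-3, 5).
Check: every point annihilates each of the original generators.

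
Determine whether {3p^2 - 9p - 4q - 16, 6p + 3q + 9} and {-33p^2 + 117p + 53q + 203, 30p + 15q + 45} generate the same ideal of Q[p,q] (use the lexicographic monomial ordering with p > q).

Yes, the ideals are equal.

Equality of ideals is decidable: compute both reduced Gröbner bases (unique for the ordering) and check whether they agree.
Buchberger on the first generating set:
f_1 = 3p^2 - 9p - 4q - 16, LT = p^2.
f_2 = 6p + 3q + 9, LT = p.

S(f_1,f_2): lcm = p^2. S = -1/2pq - 9/2p - 4/3q - 16/3.
  leading term pq: subtract (-1/12q)·f_2 from -1/2pq - 9/2p - 4/3q - 16/3 → -9/2p + 1/4q^2 - 7/12q - 16/3
  leading term p: subtract (-3/4)·f_2 from -9/2p + 1/4q^2 - 7/12q - 16/3 → 1/4q^2 + 5/3q + 17/12
  leading term q^2: no divisor's leading term divides it; move 1/4q^2 to the remainder.
  leading term q: no divisor's leading term divides it; move 5/3q to the remainder.
  leading term 1: no divisor's leading term divides it; move 17/12 to the remainder.
  remainder 1/4q^2 + 5/3q + 17/12 ≠ 0; add g_3 = 1/4q^2 + 5/3q + 17/12 to the basis.

The other S-polynomials (S(f_1,g_3), S(f_2,g_3)) all reduce to 0 modulo the current basis, so we have a Gröbner basis.
Inter-reduce: drop elements whose leading term is divisible by another's, tail-reduce, and make monic.
Reduced Gröbner basis: {p + 1/2q + 3/2, q^2 + 20/3q + 17/3}.

Buchberger on the second generating set:
h_1 = -33p^2 + 117p + 53q + 203, LT = p^2.
h_2 = 30p + 15q + 45, LT = p.

S(h_1,h_2): lcm = p^2. S = -1/2pq - 111/22p - 53/33q - 203/33.
  leading term pq: subtract (-1/60q)·h_2 from -1/2pq - 111/22p - 53/33q - 203/33 → -111/22p + 1/4q^2 - 113/132q - 203/33
  leading term p: subtract (-37/220)·h_2 from -111/22p + 1/4q^2 - 113/132q - 203/33 → 1/4q^2 + 5/3q + 17/12
  leading term q^2: no divisor's leading term divides it; move 1/4q^2 to the remainder.
  leading term q: no divisor's leading term divides it; move 5/3q to the remainder.
  leading term 1: no divisor's leading term divides it; move 17/12 to the remainder.
  remainder 1/4q^2 + 5/3q + 17/12 ≠ 0; add k_3 = 1/4q^2 + 5/3q + 17/12 to the basis.

The other S-polynomials (S(h_1,k_3), S(h_2,k_3)) all reduce to 0 modulo the current basis, so we have a Gröbner basis.
Inter-reduce: drop elements whose leading term is divisible by another's, tail-reduce, and make monic.
Reduced Gröbner basis: {p + 1/2q + 3/2, q^2 + 20/3q + 17/3}.

These coincide, so the ideals are equal.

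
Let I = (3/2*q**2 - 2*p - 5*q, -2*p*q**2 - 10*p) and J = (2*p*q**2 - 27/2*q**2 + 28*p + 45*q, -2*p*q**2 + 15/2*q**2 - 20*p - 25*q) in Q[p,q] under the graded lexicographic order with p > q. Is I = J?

Yes, the ideals are equal.

Two ideals are equal iff their reduced Gröbner bases coincide (the reduced basis is unique for a fixed ordering).
Buchberger on the first generating set:
f_1 = 3/2*q**2 - 2*p - 5*q, LT = q**2.
f_2 = -2*p*q**2 - 10*p, LT = p*q**2.

S(f_1,f_2): lcm = p*q**2. S = -4/3*p**2 - 10/3*p*q - 5*p.
  reduce S modulo (f_1, f_2):
  remainder -4/3*p**2 - 10/3*p*q - 5*p ≠ 0; add g_3 = -4/3*p**2 - 10/3*p*q - 5*p to the basis.

The other S-polynomials (S(f_1,g_3), S(f_2,g_3)) all reduce to 0 modulo the current basis, so we have a Gröbner basis.
Inter-reduce: drop elements whose leading term is divisible by another's, tail-reduce, and make monic.
Reduced Gröbner basis: {p**2 + 5/2*p*q + 15/4*p, q**2 - 4/3*p - 10/3*q}.

Buchberger on the second generating set:
h_1 = 2*p*q**2 - 27/2*q**2 + 28*p + 45*q, LT = p*q**2.
h_2 = -2*p*q**2 + 15/2*q**2 - 20*p - 25*q, LT = p*q**2.

S(h_1,h_2): lcm = p*q**2. S = -3*q**2 + 4*p + 10*q.
  reduce S modulo (h_1, h_2):
  remainder -3*q**2 + 4*p + 10*q ≠ 0; add k_3 = -3*q**2 + 4*p + 10*q to the basis.

S(h_1,k_3): lcm = p*q**2. S = 4/3*p**2 + 10/3*p*q - 27/4*q**2 + 14*p + 45/2*q.
  reduce S modulo (h_1, h_2, k_3):
  remainder 4/3*p**2 + 10/3*p*q + 5*p ≠ 0; add k_4 = 4/3*p**2 + 10/3*p*q + 5*p to the basis.

The other S-polynomials (S(h_2,k_3), S(h_1,k_4), S(h_2,k_4), S(k_3,k_4)) all reduce to 0 modulo the current basis, so we have a Gröbner basis.
Inter-reduce: drop elements whose leading term is divisible by another's, tail-reduce, and make monic.
Reduced Gröbner basis: {p**2 + 5/2*p*q + 15/4*p, q**2 - 4/3*p - 10/3*q}.

Same reduced basis, so the two generating sets span the same ideal.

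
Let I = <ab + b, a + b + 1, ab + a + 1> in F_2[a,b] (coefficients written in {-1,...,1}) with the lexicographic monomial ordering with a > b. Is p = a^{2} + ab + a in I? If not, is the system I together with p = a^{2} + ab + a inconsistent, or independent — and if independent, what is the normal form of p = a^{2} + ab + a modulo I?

First compute the reduced Gröbner basis of I by Buchberger's algorithm.
f_1 = ab + b, LT = ab.
f_2 = a + b + 1, LT = a.
f_3 = ab + a + 1, LT = ab.

S(f_1,f_2): lcm = ab. S = b^{2}.
  leading term b^{2}: no divisor's leading term divides it; move b^{2} to the remainder.
  remainder b^{2} ≠ 0; add h_4 = b^{2} to the basis.

The other S-polynomials (S(f_1,f_3), S(f_2,f_3), S(f_1,h_4), S(f_2,h_4), S(f_3,h_4)) all reduce to 0 modulo the current basis, so we have a Gröbner basis.
Inter-reduce: drop elements whose leading term is divisible by another's, tail-reduce, and make monic.
Reduced Gröbner basis: {a + b + 1, b^{2}}.
Label its elements g_1 = a + b + 1, g_2 = b^{2}.

Reduce p = a^{2} + ab + a modulo G:
  leading term a^{2}: subtract (a)·g_1 from a^{2} + ab + a → 0
  normal form = 0.
Since the normal form is 0, p ∈ I.

a^{2} + ab + a lies in I (it reduces to 0).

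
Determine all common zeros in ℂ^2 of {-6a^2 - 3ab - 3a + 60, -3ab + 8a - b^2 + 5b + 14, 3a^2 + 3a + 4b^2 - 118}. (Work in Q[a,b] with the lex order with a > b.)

{(2, 5)}

Compute a lex Gröbner basis by Buchberger's algorithm.
f_1 = -6a^2 - 3ab - 3a + 60, LT = a^2.
f_2 = -3ab + 8a - b^2 + 5b + 14, LT = ab.
f_3 = 3a^2 + 3a + 4b^2 - 118, LT = a^2.

S(f_1,f_2): lcm = a^2b. S = 8/3a^2 + 1/6ab^2 + 13/6ab + 14/3a - 10b.
  reduce S modulo (f_1, f_2, f_3):
  remainder 182/27a - 1/18b^3 - 4/27b^2 - 383/54b + 881/27 ≠ 0; add h_4 = 182/27a - 1/18b^3 - 4/27b^2 - 383/54b + 881/27 to the basis.

S(f_1,f_3): lcm = a^2. S = 1/2ab - 1/2a - 4/3b^2 + 88/3.
  reduce S modulo (f_1, f_2, f_3, h_4):
  remainder 5/728b^3 - 809/546b^2 + 1245/728b + 30175/1092 ≠ 0; add h_5 = 5/728b^3 - 809/546b^2 + 1245/728b + 30175/1092 to the basis.

S(f_2,f_3): lcm = a^2b. S = -8/3a^2 + 1/3ab^2 - 8/3ab - 14/3a - 4/3b^3 + 118/3b.
  reduce S modulo (f_1, f_2, f_3, h_4, h_5):
  remainder -14357/45b^2 + 1213/3b + 53590/9 ≠ 0; add h_6 = -14357/45b^2 + 1213/3b + 53590/9 to the basis.

S(f_2,h_5): lcm = ab^3. S = 3196/15ab^2 - 249ab - 12070/3a + 1/3b^4 - 5/3b^3 - 14/3b^2.
  reduce S modulo (f_1, f_2, f_3, h_4, h_5, h_6):
  remainder -22728472/6153b + 113642360/6153 ≠ 0; add h_7 = -22728472/6153b + 113642360/6153 to the basis.

The other S-polynomials (S(f_1,h_4), S(f_2,h_4), S(f_3,h_4), S(f_1,h_5), S(f_3,h_5), S(h_4,h_5), S(f_1,h_6), S(f_2,h_6), S(f_3,h_6), S(h_4,h_6), S(h_5,h_6), S(f_1,h_7), S(f_2,h_7), S(f_3,h_7), S(h_4,h_7), S(h_5,h_7), S(h_6,h_7)) all reduce to 0 modulo the current basis, so we have a Gröbner basis.
Inter-reduce: drop elements whose leading term is divisible by another's, tail-reduce, and make monic.
Reduced Gröbner basis: {a - 2, b - 5}.

From the last basis element, b - 5 = 0, so b takes values in {5}. Each choice, substituted upward through the basis, yields the corresponding point(s) of the solution set.
  b = 5: the earlier basis element becomes a - 2 = 0, giving a = 2 — point (2, 5).
Zero-dimensionality of the ideal guarantees finitely many solutions over ℂ.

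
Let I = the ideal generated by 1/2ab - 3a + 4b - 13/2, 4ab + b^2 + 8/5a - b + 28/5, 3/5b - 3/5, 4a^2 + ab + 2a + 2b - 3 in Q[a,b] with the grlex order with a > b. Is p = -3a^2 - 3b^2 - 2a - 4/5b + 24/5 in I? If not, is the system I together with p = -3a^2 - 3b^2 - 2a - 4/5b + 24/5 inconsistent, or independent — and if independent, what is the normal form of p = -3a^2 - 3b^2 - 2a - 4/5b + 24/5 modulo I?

First compute the reduced Gröbner basis of I by Buchberger's algorithm.
f_1 = 1/2ab - 3a + 4b - 13/2, LT = ab.
f_2 = 4ab + b^2 + 8/5a - b + 28/5, LT = ab.
f_3 = 3/5b - 3/5, LT = b.
f_4 = 4a^2 + ab + 2a + 2b - 3, LT = a^2.

S(f_1,f_2): lcm = ab. S = -1/4b^2 - 32/5a + 33/4b - 72/5.
  reduce S modulo (f_1, f_2, f_3, f_4):
  remainder -32/5a - 32/5 ≠ 0; add h_5 = -32/5a - 32/5 to the basis.

The other S-polynomials (S(f_1,f_3), S(f_1,f_4), S(f_2,f_3), S(f_2,f_4), S(f_3,f_4), S(f_1,h_5), S(f_2,h_5), S(f_3,h_5), S(f_4,h_5)) all reduce to 0 modulo the current basis, so we have a Gröbner basis.
Inter-reduce: drop elements whose leading term is divisible by another's, tail-reduce, and make monic.
Reduced Gröbner basis: {a + 1, b - 1}.
Label its elements g_1 = a + 1, g_2 = b - 1.

Reduce p = -3a^2 - 3b^2 - 2a - 4/5b + 24/5 modulo G:
  leading term a^2: subtract (-3a)·g_1 from -3a^2 - 3b^2 - 2a - 4/5b + 24/5 → -3b^2 + a - 4/5b + 24/5
  leading term b^2: subtract (-3b)·g_2 from -3b^2 + a - 4/5b + 24/5 → a - 19/5b + 24/5
  leading term a: subtract (1)·g_1 from a - 19/5b + 24/5 → -19/5b + 19/5
  leading term b: subtract (-19/5)·g_2 from -19/5b + 19/5 → 0
  normal form = 0.
Since the normal form is 0, p ∈ I.

-3a^2 - 3b^2 - 2a - 4/5b + 24/5 lies in I (it reduces to 0).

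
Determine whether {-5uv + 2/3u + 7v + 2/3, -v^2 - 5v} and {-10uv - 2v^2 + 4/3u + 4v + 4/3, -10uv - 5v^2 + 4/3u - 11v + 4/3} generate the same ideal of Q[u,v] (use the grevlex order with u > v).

Two ideals are equal iff their reduced Gröbner bases coincide (the reduced basis is unique for a fixed ordering).
Buchberger on the first generating set:
f_1 = -5uv + 2/3u + 7v + 2/3, LT = uv.
f_2 = -v^2 - 5v, LT = v^2.

S(f_1,f_2): lcm = uv^2. S = -77/15uv - 7/5v^2 - 2/15v.
  leading term uv: subtract (77/75)·f_1 from -77/15uv - 7/5v^2 - 2/15v → -7/5v^2 - 154/225u - 183/25v - 154/225
  leading term v^2: subtract (7/5)·f_2 from -7/5v^2 - 154/225u - 183/25v - 154/225 → -154/225u - 8/25v - 154/225
  leading term u: no divisor's leading term divides it; move -154/225u to the remainder.
  leading term v: no divisor's leading term divides it; move -8/25v to the remainder.
  leading term 1: no divisor's leading term divides it; move -154/225 to the remainder.
  remainder -154/225u - 8/25v - 154/225 ≠ 0; add g_3 = -154/225u - 8/25v - 154/225 to the basis.

S(f_1,g_3): lcm = uv. S = -36/77v^2 - 2/15u - 12/5v - 2/15.
  leading term v^2: subtract (36/77)·f_2 from -36/77v^2 - 2/15u - 12/5v - 2/15 → -2/15u - 24/385v - 2/15
  leading term u: subtract (15/77)·g_3 from -2/15u - 24/385v - 2/15 → 0
  remainder 0.

S(f_2,g_3): leading monomials are coprime, so the S-polynomial reduces to 0 (Buchberger's first criterion).
Every S-polynomial of the final basis reduces to 0, so we have a Gröbner basis.
Inter-reduce: drop elements whose leading term is divisible by another's, tail-reduce, and make monic.
Reduced Gröbner basis: {v^2 + 5v, u + 36/77v + 1}.

Buchberger on the second generating set:
h_1 = -10uv - 2v^2 + 4/3u + 4v + 4/3, LT = uv.
h_2 = -10uv - 5v^2 + 4/3u - 11v + 4/3, LT = uv.

S(h_1,h_2): lcm = uv. S = -3/10v^2 - 3/2v.
  leading term v^2: no divisor's leading term divides it; move -3/10v^2 to the remainder.
  leading term v: no divisor's leading term divides it; move -3/2v to the remainder.
  remainder -3/10v^2 - 3/2v ≠ 0; add k_3 = -3/10v^2 - 3/2v to the basis.

S(h_1,k_3): lcm = uv^2. S = 1/5v^3 - 77/15uv - 2/5v^2 - 2/15v.
  leading term v^3: subtract (-2/3v)·k_3 from 1/5v^3 - 77/15uv - 2/5v^2 - 2/15v → -77/15uv - 7/5v^2 - 2/15v
  leading term uv: subtract (77/150)·h_1 from -77/15uv - 7/5v^2 - 2/15v → -28/75v^2 - 154/225u - 164/75v - 154/225
  leading term v^2: subtract (56/45)·k_3 from -28/75v^2 - 154/225u - 164/75v - 154/225 → -154/225u - 8/25v - 154/225
  leading term u: no divisor's leading term divides it; move -154/225u to the remainder.
  leading term v: no divisor's leading term divides it; move -8/25v to the remainder.
  leading term 1: no divisor's leading term divides it; move -154/225 to the remainder.
  remainder -154/225u - 8/25v - 154/225 ≠ 0; add k_4 = -154/225u - 8/25v - 154/225 to the basis.

S(h_2,k_3): lcm = uv^2. S = 1/2v^3 - 77/15uv + 11/10v^2 - 2/15v.
  leading term v^3: subtract (-5/3v)·k_3 from 1/2v^3 - 77/15uv + 11/10v^2 - 2/15v → -77/15uv - 7/5v^2 - 2/15v
  leading term uv: subtract (77/150)·h_1 from -77/15uv - 7/5v^2 - 2/15v → -28/75v^2 - 154/225u - 164/75v - 154/225
  leading term v^2: subtract (56/45)·k_3 from -28/75v^2 - 154/225u - 164/75v - 154/225 → -154/225u - 8/25v - 154/225
  leading term u: subtract (1)·k_4 from -154/225u - 8/25v - 154/225 → 0
  remainder 0.

S(h_1,k_4): lcm = uv. S = -103/385v^2 - 2/15u - 7/5v - 2/15.
  leading term v^2: subtract (206/231)·k_3 from -103/385v^2 - 2/15u - 7/5v - 2/15 → -2/15u - 24/385v - 2/15
  leading term u: subtract (15/77)·k_4 from -2/15u - 24/385v - 2/15 → 0
  remainder 0.

S(h_2,k_4): lcm = uv. S = 5/154v^2 - 2/15u + 1/10v - 2/15.
  leading term v^2: subtract (-25/231)·k_3 from 5/154v^2 - 2/15u + 1/10v - 2/15 → -2/15u - 24/385v - 2/15
  leading term u: subtract (15/77)·k_4 from -2/15u - 24/385v - 2/15 → 0
  remainder 0.

S(k_3,k_4): leading monomials are coprime, so the S-polynomial reduces to 0 (Buchberger's first criterion).
Every S-polynomial of the final basis reduces to 0, so we have a Gröbner basis.
Inter-reduce: drop elements whose leading term is divisible by another's, tail-reduce, and make monic.
Reduced Gröbner basis: {v^2 + 5v, u + 36/77v + 1}.

Same reduced basis, so the two generating sets span the same ideal.

Yes, the ideals are equal.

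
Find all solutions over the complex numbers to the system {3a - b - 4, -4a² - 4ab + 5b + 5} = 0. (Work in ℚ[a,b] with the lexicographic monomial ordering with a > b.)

{(15/16, -19/16), (1, -1)}

Compute a lex Gröbner basis by Buchberger's algorithm.
f_1 = 3a - b - 4, LT = a.
f_2 = -4a² - 4ab + 5b + 5, LT = a².

S(f_1,f_2): lcm = a². S = -4/3ab - 4/3a + 5/4b + 5/4.
  leading term ab: subtract (-4/9b)·f_1 from -4/3ab - 4/3a + 5/4b + 5/4 → -4/3a - 4/9b² - 19/36b + 5/4
  leading term a: subtract (-4/9)·f_1 from -4/3a - 4/9b² - 19/36b + 5/4 → -4/9b² - 35/36b - 19/36
  leading term b²: no divisor's leading term divides it; move -4/9b² to the remainder.
  leading term b: no divisor's leading term divides it; move -35/36b to the remainder.
  leading term 1: no divisor's leading term divides it; move -19/36 to the remainder.
  remainder -4/9b² - 35/36b - 19/36 ≠ 0; add h_3 = -4/9b² - 35/36b - 19/36 to the basis.

The other S-polynomials (S(f_1,h_3), S(f_2,h_3)) all reduce to 0 modulo the current basis, so we have a Gröbner basis.
Inter-reduce: drop elements whose leading term is divisible by another's, tail-reduce, and make monic.
Reduced Gröbner basis: {a - ⅓b - 4/3, b² + 35/16b + 19/16}.

A lex Gröbner basis eliminates variables successively. Here b² + 35/16b + 19/16 depends only on b, with roots {-19/16, -1}; lifting each root through the earlier basis elements recovers the full solutions.
  b = -19/16: the earlier basis element becomes a - 15/16 = 0, giving a = 15/16 — point (15/16, -19/16).
  b = -1: the earlier basis element becomes a - 1 = 0, giving a = 1 — point (1, -1).
Substituting each solution back into the original system confirms all equations vanish.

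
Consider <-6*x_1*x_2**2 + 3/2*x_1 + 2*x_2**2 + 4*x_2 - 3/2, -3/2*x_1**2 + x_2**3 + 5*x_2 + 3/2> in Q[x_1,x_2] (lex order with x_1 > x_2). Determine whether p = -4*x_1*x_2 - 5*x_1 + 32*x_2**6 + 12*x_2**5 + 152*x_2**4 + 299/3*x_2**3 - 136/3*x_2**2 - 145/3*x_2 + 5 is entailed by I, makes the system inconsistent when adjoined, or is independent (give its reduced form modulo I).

First compute the reduced Gröbner basis of I by Buchberger's algorithm.
f_1 = -6*x_1*x_2**2 + 3/2*x_1 + 2*x_2**2 + 4*x_2 - 3/2, LT = x_1*x_2**2.
f_2 = -3/2*x_1**2 + x_2**3 + 5*x_2 + 3/2, LT = x_1**2.

S(f_1,f_2): lcm = x_1**2*x_2**2. S = -1/4*x_1**2 - 1/3*x_1*x_2**2 - 2/3*x_1*x_2 + 1/4*x_1 + 2/3*x_2**5 + 10/3*x_2**3 + x_2**2.
  leading term x_1**2: subtract (1/6)·f_2 from -1/4*x_1**2 - 1/3*x_1*x_2**2 - 2/3*x_1*x_2 + 1/4*x_1 + 2/3*x_2**5 + 10/3*x_2**3 + x_2**2 → -1/3*x_1*x_2**2 - 2/3*x_1*x_2 + 1/4*x_1 + 2/3*x_2**5 + 19/6*x_2**3 + x_2**2 - 5/6*x_2 - 1/4
  leading term x_1*x_2**2: subtract (1/18)·f_1 from -1/3*x_1*x_2**2 - 2/3*x_1*x_2 + 1/4*x_1 + 2/3*x_2**5 + 19/6*x_2**3 + x_2**2 - 5/6*x_2 - 1/4 → -2/3*x_1*x_2 + 1/6*x_1 + 2/3*x_2**5 + 19/6*x_2**3 + 8/9*x_2**2 - 19/18*x_2 - 1/6
  leading term x_1*x_2: no divisor's leading term divides it; move -2/3*x_1*x_2 to the remainder.
  leading term x_1: no divisor's leading term divides it; move 1/6*x_1 to the remainder.
  leading term x_2**5: no divisor's leading term divides it; move 2/3*x_2**5 to the remainder.
  leading term x_2**3: no divisor's leading term divides it; move 19/6*x_2**3 to the remainder.
  leading term x_2**2: no divisor's leading term divides it; move 8/9*x_2**2 to the remainder.
  leading term x_2: no divisor's leading term divides it; move -19/18*x_2 to the remainder.
  leading term 1: no divisor's leading term divides it; move -1/6 to the remainder.
  remainder -2/3*x_1*x_2 + 1/6*x_1 + 2/3*x_2**5 + 19/6*x_2**3 + 8/9*x_2**2 - 19/18*x_2 - 1/6 ≠ 0; add h_3 = -2/3*x_1*x_2 + 1/6*x_1 + 2/3*x_2**5 + 19/6*x_2**3 + 8/9*x_2**2 - 19/18*x_2 - 1/6 to the basis.

S(f_1,h_3): lcm = x_1*x_2**2. S = 1/4*x_1*x_2 - 1/4*x_1 + x_2**6 + 19/4*x_2**4 + 4/3*x_2**3 - 23/12*x_2**2 - 11/12*x_2 + 1/4.
  leading term x_1*x_2: subtract (-3/8)·h_3 from 1/4*x_1*x_2 - 1/4*x_1 + x_2**6 + 19/4*x_2**4 + 4/3*x_2**3 - 23/12*x_2**2 - 11/12*x_2 + 1/4 → -3/16*x_1 + x_2**6 + 1/4*x_2**5 + 19/4*x_2**4 + 121/48*x_2**3 - 19/12*x_2**2 - 21/16*x_2 + 3/16
  leading term x_1: no divisor's leading term divides it; move -3/16*x_1 to the remainder.
  leading term x_2**6: no divisor's leading term divides it; move x_2**6 to the remainder.
  leading term x_2**5: no divisor's leading term divides it; move 1/4*x_2**5 to the remainder.
  leading term x_2**4: no divisor's leading term divides it; move 19/4*x_2**4 to the remainder.
  leading term x_2**3: no divisor's leading term divides it; move 121/48*x_2**3 to the remainder.
  leading term x_2**2: no divisor's leading term divides it; move -19/12*x_2**2 to the remainder.
  leading term x_2: no divisor's leading term divides it; move -21/16*x_2 to the remainder.
  leading term 1: no divisor's leading term divides it; move 3/16 to the remainder.
  remainder -3/16*x_1 + x_2**6 + 1/4*x_2**5 + 19/4*x_2**4 + 121/48*x_2**3 - 19/12*x_2**2 - 21/16*x_2 + 3/16 ≠ 0; add h_4 = -3/16*x_1 + x_2**6 + 1/4*x_2**5 + 19/4*x_2**4 + 121/48*x_2**3 - 19/12*x_2**2 - 21/16*x_2 + 3/16 to the basis.

S(f_1,h_4): lcm = x_1*x_2**2. S = -1/4*x_1 + 16/3*x_2**8 + 4/3*x_2**7 + 76/3*x_2**6 + 121/9*x_2**5 - 76/9*x_2**4 - 7*x_2**3 + 2/3*x_2**2 - 2/3*x_2 + 1/4.
  leading term x_1: subtract (4/3)·h_4 from -1/4*x_1 + 16/3*x_2**8 + 4/3*x_2**7 + 76/3*x_2**6 + 121/9*x_2**5 - 76/9*x_2**4 - 7*x_2**3 + 2/3*x_2**2 - 2/3*x_2 + 1/4 → 16/3*x_2**8 + 4/3*x_2**7 + 24*x_2**6 + 118/9*x_2**5 - 133/9*x_2**4 - 373/36*x_2**3 + 25/9*x_2**2 + 13/12*x_2
  leading term x_2**8: no divisor's leading term divides it; move 16/3*x_2**8 to the remainder.
  leading term x_2**7: no divisor's leading term divides it; move 4/3*x_2**7 to the remainder.
  leading term x_2**6: no divisor's leading term divides it; move 24*x_2**6 to the remainder.
  leading term x_2**5: no divisor's leading term divides it; move 118/9*x_2**5 to the remainder.
  leading term x_2**4: no divisor's leading term divides it; move -133/9*x_2**4 to the remainder.
  leading term x_2**3: no divisor's leading term divides it; move -373/36*x_2**3 to the remainder.
  leading term x_2**2: no divisor's leading term divides it; move 25/9*x_2**2 to the remainder.
  leading term x_2: no divisor's leading term divides it; move 13/12*x_2 to the remainder.
  remainder 16/3*x_2**8 + 4/3*x_2**7 + 24*x_2**6 + 118/9*x_2**5 - 133/9*x_2**4 - 373/36*x_2**3 + 25/9*x_2**2 + 13/12*x_2 ≠ 0; add h_5 = 16/3*x_2**8 + 4/3*x_2**7 + 24*x_2**6 + 118/9*x_2**5 - 133/9*x_2**4 - 373/36*x_2**3 + 25/9*x_2**2 + 13/12*x_2 to the basis.

S(h_3,h_4): lcm = x_1*x_2. S = -1/4*x_1 + 16/3*x_2**7 + 4/3*x_2**6 + 73/3*x_2**5 + 121/9*x_2**4 - 475/36*x_2**3 - 25/3*x_2**2 + 31/12*x_2 + 1/4.
  leading term x_1: subtract (4/3)·h_4 from -1/4*x_1 + 16/3*x_2**7 + 4/3*x_2**6 + 73/3*x_2**5 + 121/9*x_2**4 - 475/36*x_2**3 - 25/3*x_2**2 + 31/12*x_2 + 1/4 → 16/3*x_2**7 + 24*x_2**5 + 64/9*x_2**4 - 149/9*x_2**3 - 56/9*x_2**2 + 13/3*x_2
  leading term x_2**7: no divisor's leading term divides it; move 16/3*x_2**7 to the remainder.
  leading term x_2**5: no divisor's leading term divides it; move 24*x_2**5 to the remainder.
  leading term x_2**4: no divisor's leading term divides it; move 64/9*x_2**4 to the remainder.
  leading term x_2**3: no divisor's leading term divides it; move -149/9*x_2**3 to the remainder.
  leading term x_2**2: no divisor's leading term divides it; move -56/9*x_2**2 to the remainder.
  leading term x_2: no divisor's leading term divides it; move 13/3*x_2 to the remainder.
  remainder 16/3*x_2**7 + 24*x_2**5 + 64/9*x_2**4 - 149/9*x_2**3 - 56/9*x_2**2 + 13/3*x_2 ≠ 0; add h_6 = 16/3*x_2**7 + 24*x_2**5 + 64/9*x_2**4 - 149/9*x_2**3 - 56/9*x_2**2 + 13/3*x_2 to the basis.

The other S-polynomials (S(f_2,h_3), S(f_2,h_4), S(f_1,h_5), S(f_2,h_5), S(h_3,h_5), S(h_4,h_5), S(f_1,h_6), S(f_2,h_6), S(h_3,h_6), S(h_4,h_6), S(h_5,h_6)) all reduce to 0 modulo the current basis, so we have a Gröbner basis.
Inter-reduce: drop elements whose leading term is divisible by another's, tail-reduce, and make monic.
Reduced Gröbner basis: {x_1 - 16/3*x_2**6 - 4/3*x_2**5 - 76/3*x_2**4 - 121/9*x_2**3 + 76/9*x_2**2 + 7*x_2 - 1, x_2**7 + 9/2*x_2**5 + 4/3*x_2**4 - 149/48*x_2**3 - 7/6*x_2**2 + 13/16*x_2}.
Label its elements g_1 = x_1 - 16/3*x_2**6 - 4/3*x_2**5 - 76/3*x_2**4 - 121/9*x_2**3 + 76/9*x_2**2 + 7*x_2 - 1, g_2 = x_2**7 + 9/2*x_2**5 + 4/3*x_2**4 - 149/48*x_2**3 - 7/6*x_2**2 + 13/16*x_2.

Reduce p = -4*x_1*x_2 - 5*x_1 + 32*x_2**6 + 12*x_2**5 + 152*x_2**4 + 299/3*x_2**3 - 136/3*x_2**2 - 145/3*x_2 + 5 modulo G:
  leading term x_1*x_2: subtract (-4*x_2)·g_1 from -4*x_1*x_2 - 5*x_1 + 32*x_2**6 + 12*x_2**5 + 152*x_2**4 + 299/3*x_2**3 - 136/3*x_2**2 - 145/3*x_2 + 5 → -5*x_1 - 64/3*x_2**7 + 80/3*x_2**6 - 268/3*x_2**5 + 884/9*x_2**4 + 1201/9*x_2**3 - 52/3*x_2**2 - 157/3*x_2 + 5
  leading term x_1: subtract (-5)·g_1 from -5*x_1 - 64/3*x_2**7 + 80/3*x_2**6 - 268/3*x_2**5 + 884/9*x_2**4 + 1201/9*x_2**3 - 52/3*x_2**2 - 157/3*x_2 + 5 → -64/3*x_2**7 - 96*x_2**5 - 256/9*x_2**4 + 596/9*x_2**3 + 224/9*x_2**2 - 52/3*x_2
  leading term x_2**7: subtract (-64/3)·g_2 from -64/3*x_2**7 - 96*x_2**5 - 256/9*x_2**4 + 596/9*x_2**3 + 224/9*x_2**2 - 52/3*x_2 → 0
  normal form = 0.
Since the normal form is 0, p ∈ I.

The remainder on division by a Gröbner basis is unique — it is the normal form.

-4*x_1*x_2 - 5*x_1 + 32*x_2**6 + 12*x_2**5 + 152*x_2**4 + 299/3*x_2**3 - 136/3*x_2**2 - 145/3*x_2 + 5 lies in I (it reduces to 0).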